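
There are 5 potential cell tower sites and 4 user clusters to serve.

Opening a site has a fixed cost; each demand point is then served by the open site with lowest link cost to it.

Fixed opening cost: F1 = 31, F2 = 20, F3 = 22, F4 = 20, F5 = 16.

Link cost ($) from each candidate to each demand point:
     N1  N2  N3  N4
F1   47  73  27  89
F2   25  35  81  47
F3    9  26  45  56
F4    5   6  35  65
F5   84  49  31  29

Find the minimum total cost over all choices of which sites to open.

107

Open {F4, F5}: assign each demand point to its cheapest open site.
  N1→F4 5, N2→F4 6, N3→F5 31, N4→F5 29
  link cost 71, fixed 36 → total 107.
Compare {F2, F4, F5}: link cost 71 + fixed 56 = 127.
Compare {F3, F4, F5}: link cost 71 + fixed 58 = 129.
Compare {F4}: link cost 111 + fixed 20 = 131.
All other subsets cost ≥ 127. Minimum total cost: 107.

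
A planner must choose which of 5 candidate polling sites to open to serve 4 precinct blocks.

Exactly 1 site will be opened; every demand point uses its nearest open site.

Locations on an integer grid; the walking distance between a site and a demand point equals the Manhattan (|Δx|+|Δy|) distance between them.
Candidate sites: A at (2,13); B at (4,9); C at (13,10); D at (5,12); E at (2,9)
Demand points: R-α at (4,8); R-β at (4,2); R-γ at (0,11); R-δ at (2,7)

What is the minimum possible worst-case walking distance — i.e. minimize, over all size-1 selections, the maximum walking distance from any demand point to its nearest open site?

Open {B}.
  Farthest demand point is R-β at walking distance 7 (to B); all others are ≤ 7.
With {E} the worst case is 9.
With {D} the worst case is 11.
No size-1 selection achieves below 7.

7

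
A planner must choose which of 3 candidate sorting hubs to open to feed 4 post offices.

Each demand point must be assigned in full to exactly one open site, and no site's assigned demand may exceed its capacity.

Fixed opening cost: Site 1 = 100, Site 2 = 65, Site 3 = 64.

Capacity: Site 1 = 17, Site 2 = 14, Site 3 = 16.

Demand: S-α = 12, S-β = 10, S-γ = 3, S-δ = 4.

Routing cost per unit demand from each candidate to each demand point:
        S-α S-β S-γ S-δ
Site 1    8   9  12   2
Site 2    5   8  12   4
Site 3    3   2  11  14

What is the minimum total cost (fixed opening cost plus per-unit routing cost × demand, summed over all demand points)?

294

Open {Site 2, Site 3}; cheapest assignment that respects the capacities:
  Site 2 (cap 14, load 14): S-β, S-δ — cost 10×8 + 4×4 = 96
  Site 3 (cap 16, load 15): S-α, S-γ — cost 12×3 + 3×11 = 69
  Shipping 165, fixed 129 → total 294.
  Any other capacity-feasible assignment to {Site 2, Site 3} ships for at least 165.
Compare {Site 1, Site 3}: its best feasible assignment gives total 321.
Compare {Site 1, Site 2, Site 3}: its best feasible assignment gives total 350.
Every other set of open sites that can feasibly serve all demand totals ≥ 321 even under its best assignment. Minimum: 294.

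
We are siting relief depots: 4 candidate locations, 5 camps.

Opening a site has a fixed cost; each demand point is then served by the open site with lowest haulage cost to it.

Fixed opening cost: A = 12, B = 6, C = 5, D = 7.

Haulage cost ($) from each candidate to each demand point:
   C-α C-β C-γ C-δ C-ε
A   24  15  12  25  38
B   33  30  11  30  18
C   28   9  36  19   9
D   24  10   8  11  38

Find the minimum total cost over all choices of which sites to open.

73

Open {C, D}: assign each demand point to its cheapest open site.
  C-α→D 24, C-β→C 9, C-γ→D 8, C-δ→D 11, C-ε→C 9
  haulage cost 61, fixed 12 → total 73.
Compare {B, C, D}: haulage cost 61 + fixed 18 = 79.
Compare {B, D}: haulage cost 71 + fixed 13 = 84.
Compare {A, C, D}: haulage cost 61 + fixed 24 = 85.
All other subsets cost ≥ 79. Minimum total cost: 73.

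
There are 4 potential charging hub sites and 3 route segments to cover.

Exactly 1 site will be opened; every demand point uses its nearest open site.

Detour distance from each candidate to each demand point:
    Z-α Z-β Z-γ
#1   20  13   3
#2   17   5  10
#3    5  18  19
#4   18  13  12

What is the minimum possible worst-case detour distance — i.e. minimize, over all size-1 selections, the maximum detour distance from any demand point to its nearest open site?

17

Open {#2}.
  Farthest demand point is Z-α at detour distance 17 (to #2); all others are ≤ 17.
With {#4} the worst case is 18.
With {#3} the worst case is 19.
No size-1 selection achieves below 17.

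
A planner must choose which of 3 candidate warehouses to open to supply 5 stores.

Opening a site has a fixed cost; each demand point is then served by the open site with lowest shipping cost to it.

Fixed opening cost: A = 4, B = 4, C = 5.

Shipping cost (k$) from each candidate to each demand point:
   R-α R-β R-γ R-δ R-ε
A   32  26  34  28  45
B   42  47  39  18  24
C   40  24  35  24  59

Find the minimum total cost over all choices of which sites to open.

Open {A, B}: assign each demand point to its cheapest open site.
  R-α→A 32, R-β→A 26, R-γ→A 34, R-δ→B 18, R-ε→B 24
  shipping cost 134, fixed 8 → total 142.
Compare {A, B, C}: shipping cost 132 + fixed 13 = 145.
Compare {B, C}: shipping cost 141 + fixed 9 = 150.
Compare {A, C}: shipping cost 159 + fixed 9 = 168.
All other subsets cost ≥ 145. Minimum total cost: 142.

142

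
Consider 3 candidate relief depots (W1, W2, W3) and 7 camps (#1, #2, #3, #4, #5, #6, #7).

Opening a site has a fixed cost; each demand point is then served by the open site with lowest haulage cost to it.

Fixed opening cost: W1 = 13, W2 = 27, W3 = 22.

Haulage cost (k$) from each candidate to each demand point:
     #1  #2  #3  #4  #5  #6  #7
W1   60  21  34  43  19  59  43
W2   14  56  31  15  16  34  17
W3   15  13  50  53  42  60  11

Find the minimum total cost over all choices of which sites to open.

183

Open {W2, W3}: assign each demand point to its cheapest open site.
  #1→W2 14, #2→W3 13, #3→W2 31, #4→W2 15, #5→W2 16, #6→W2 34, #7→W3 11
  haulage cost 134, fixed 49 → total 183.
Compare {W1, W2}: haulage cost 148 + fixed 40 = 188.
Compare {W1, W2, W3}: haulage cost 134 + fixed 62 = 196.
Compare {W2}: haulage cost 183 + fixed 27 = 210.
All other subsets cost ≥ 188. Minimum total cost: 183.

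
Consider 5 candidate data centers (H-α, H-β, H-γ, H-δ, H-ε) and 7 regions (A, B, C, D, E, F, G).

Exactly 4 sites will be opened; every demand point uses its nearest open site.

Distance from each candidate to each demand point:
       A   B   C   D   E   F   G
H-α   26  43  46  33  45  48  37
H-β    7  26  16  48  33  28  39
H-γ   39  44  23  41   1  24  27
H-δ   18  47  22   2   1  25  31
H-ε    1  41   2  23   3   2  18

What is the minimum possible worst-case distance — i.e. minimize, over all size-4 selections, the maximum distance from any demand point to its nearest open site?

26

Open {H-α, H-β, H-γ, H-ε}.
  Farthest demand point is B at distance 26 (to H-β); all others are ≤ 26.
With {H-α, H-β, H-δ, H-ε} the worst case is 26.
With {H-β, H-γ, H-δ, H-ε} the worst case is 26.
No size-4 selection achieves below 26.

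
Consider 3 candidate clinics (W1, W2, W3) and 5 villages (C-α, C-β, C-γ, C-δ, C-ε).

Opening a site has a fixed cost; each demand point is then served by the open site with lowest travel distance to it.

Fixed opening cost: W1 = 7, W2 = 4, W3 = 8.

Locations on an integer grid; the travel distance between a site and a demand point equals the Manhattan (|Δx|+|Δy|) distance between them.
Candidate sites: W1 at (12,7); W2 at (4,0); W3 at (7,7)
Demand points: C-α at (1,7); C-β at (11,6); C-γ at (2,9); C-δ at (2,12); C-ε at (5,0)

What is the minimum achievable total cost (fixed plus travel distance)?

41

Open {W2, W3}: assign each demand point to its cheapest open site.
  C-α→W3 6, C-β→W3 5, C-γ→W3 7, C-δ→W3 10, C-ε→W2 1
  travel distance 29, fixed 12 → total 41.
Compare {W3}: travel distance 37 + fixed 8 = 45.
Compare {W1, W2, W3}: travel distance 26 + fixed 19 = 45.
Compare {W1, W2}: travel distance 38 + fixed 11 = 49.
All other subsets cost ≥ 45. Minimum total cost: 41.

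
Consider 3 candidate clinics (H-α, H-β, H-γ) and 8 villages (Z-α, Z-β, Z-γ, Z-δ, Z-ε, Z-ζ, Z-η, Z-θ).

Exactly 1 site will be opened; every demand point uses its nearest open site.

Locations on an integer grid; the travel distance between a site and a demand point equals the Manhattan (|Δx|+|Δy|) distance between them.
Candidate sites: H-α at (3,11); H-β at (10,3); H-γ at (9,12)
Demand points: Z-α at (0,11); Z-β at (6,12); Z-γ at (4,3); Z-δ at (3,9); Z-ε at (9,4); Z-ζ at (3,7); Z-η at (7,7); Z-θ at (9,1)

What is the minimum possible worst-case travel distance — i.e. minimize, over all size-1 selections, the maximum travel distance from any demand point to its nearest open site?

14

Open {H-γ}.
  Farthest demand point is Z-γ at travel distance 14 (to H-γ); all others are ≤ 14.
With {H-α} the worst case is 16.
With {H-β} the worst case is 18.
No size-1 selection achieves below 14.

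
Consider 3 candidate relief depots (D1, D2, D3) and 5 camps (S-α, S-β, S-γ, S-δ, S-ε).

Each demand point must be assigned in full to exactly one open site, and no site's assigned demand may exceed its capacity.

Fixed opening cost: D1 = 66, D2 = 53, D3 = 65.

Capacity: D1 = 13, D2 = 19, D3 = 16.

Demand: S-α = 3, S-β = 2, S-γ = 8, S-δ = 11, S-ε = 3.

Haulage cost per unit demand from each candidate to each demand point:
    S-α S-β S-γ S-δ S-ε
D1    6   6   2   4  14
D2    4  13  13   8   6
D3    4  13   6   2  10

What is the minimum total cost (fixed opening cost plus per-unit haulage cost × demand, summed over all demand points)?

229

Open {D1, D3}; cheapest assignment that respects the capacities:
  D1 (cap 13, load 13): S-α, S-β, S-γ — cost 3×6 + 2×6 + 8×2 = 46
  D3 (cap 16, load 14): S-δ, S-ε — cost 11×2 + 3×10 = 52
  Shipping 98, fixed 131 → total 229.
  Any other capacity-feasible assignment to {D1, D3} ships for at least 98.
Compare {D1, D2, D3}: its best feasible assignment gives total 264.
Compare {D1, D2}: its best feasible assignment gives total 265.
Every other set of open sites that can feasibly serve all demand totals ≥ 264 even under its best assignment. Minimum: 229.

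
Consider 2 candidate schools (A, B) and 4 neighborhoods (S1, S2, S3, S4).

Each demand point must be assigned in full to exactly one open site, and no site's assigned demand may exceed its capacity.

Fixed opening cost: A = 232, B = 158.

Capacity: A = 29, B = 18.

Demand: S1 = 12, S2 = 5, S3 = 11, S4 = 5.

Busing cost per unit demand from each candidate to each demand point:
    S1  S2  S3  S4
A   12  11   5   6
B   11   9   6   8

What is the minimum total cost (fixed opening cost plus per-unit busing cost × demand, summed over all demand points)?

Open {A, B}; cheapest assignment that respects the capacities:
  A (cap 29, load 16): S3, S4 — cost 11×5 + 5×6 = 85
  B (cap 18, load 17): S1, S2 — cost 12×11 + 5×9 = 177
  Shipping 262, fixed 390 → total 652.
  Any other capacity-feasible assignment to {A, B} ships for at least 262.
Total demand is 33 and no other set of sites has combined capacity ≥ 33, so {A, B} is the only feasible choice of open sites. Minimum: 652.

652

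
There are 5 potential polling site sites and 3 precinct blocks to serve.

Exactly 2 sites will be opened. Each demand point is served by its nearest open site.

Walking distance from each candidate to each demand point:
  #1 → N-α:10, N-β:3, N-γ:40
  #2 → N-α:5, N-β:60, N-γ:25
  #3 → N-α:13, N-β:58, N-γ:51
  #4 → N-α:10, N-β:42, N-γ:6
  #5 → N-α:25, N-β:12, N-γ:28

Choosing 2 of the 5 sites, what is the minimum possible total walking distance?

19

Open {#1, #4}.
  N-α→#1 10, N-β→#1 3, N-γ→#4 6  ⇒ total 19.
Compare {#4, #5}: total 28.
Compare {#1, #2}: total 33.
No size-2 selection does better; minimum is 19.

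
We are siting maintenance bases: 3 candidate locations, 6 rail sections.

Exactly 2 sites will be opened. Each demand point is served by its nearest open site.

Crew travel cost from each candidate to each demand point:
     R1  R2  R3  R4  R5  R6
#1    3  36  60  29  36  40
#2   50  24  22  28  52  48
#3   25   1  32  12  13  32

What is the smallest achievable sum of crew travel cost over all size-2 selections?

93

Open {#1, #3}.
  R1→#1 3, R2→#3 1, R3→#3 32, R4→#3 12, R5→#3 13, R6→#3 32  ⇒ total 93.
Compare {#2, #3}: total 105.
Compare {#1, #2}: total 153.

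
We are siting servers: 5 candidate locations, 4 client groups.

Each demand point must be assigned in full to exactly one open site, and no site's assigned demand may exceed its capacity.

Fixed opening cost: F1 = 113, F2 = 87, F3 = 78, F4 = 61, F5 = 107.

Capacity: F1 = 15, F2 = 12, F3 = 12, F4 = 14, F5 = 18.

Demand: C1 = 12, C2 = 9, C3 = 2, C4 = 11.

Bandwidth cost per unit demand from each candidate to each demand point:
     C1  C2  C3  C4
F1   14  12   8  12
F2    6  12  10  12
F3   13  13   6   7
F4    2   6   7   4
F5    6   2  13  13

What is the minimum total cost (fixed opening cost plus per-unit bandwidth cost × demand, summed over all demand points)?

379

Open {F3, F4, F5}; cheapest assignment that respects the capacities:
  F3 (cap 12, load 11): C4 — cost 11×7 = 77
  F4 (cap 14, load 14): C1, C3 — cost 12×2 + 2×7 = 38
  F5 (cap 18, load 9): C2 — cost 9×2 = 18
  Shipping 133, fixed 246 → total 379.
  Any other capacity-feasible assignment to {F3, F4, F5} ships for at least 133.
Compare {F2, F4, F5}: its best feasible assignment gives total 403.
Compare {F2, F3, F4}: its best feasible assignment gives total 443.
Every other set of open sites that can feasibly serve all demand totals ≥ 403 even under its best assignment. Minimum: 379.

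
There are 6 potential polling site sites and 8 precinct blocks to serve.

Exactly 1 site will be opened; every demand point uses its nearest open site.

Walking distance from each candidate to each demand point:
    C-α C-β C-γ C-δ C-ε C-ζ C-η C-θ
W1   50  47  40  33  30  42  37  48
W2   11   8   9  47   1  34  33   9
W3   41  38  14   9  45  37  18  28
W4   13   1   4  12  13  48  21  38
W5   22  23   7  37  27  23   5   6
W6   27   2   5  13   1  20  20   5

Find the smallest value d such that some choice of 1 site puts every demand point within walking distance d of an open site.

27

Open {W6}.
  Farthest demand point is C-α at walking distance 27 (to W6); all others are ≤ 27.
With {W5} the worst case is 37.
With {W3} the worst case is 45.
No size-1 selection achieves below 27.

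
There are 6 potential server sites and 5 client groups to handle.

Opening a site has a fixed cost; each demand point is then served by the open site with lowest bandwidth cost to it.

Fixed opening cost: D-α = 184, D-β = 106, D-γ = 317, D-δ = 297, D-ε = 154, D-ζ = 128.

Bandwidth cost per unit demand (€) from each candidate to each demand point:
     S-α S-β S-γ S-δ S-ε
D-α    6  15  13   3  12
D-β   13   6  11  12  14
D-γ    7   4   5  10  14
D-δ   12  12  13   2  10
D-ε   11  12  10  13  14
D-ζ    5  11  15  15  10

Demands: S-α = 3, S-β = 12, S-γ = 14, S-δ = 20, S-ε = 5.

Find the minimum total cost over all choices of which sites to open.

Open {D-α, D-β}: assign each demand point to its cheapest open site.
  S-α→D-α 3×6=18, S-β→D-β 12×6=72, S-γ→D-β 14×11=154, S-δ→D-α 20×3=60, S-ε→D-α 5×12=60
  bandwidth cost 364, fixed 290 → total 654.
Compare {D-β}: bandwidth cost 575 + fixed 106 = 681.
Compare {D-α}: bandwidth cost 500 + fixed 184 = 684.
Compare {D-γ}: bandwidth cost 409 + fixed 317 = 726.
All other subsets cost ≥ 681. Minimum total cost: 654.

654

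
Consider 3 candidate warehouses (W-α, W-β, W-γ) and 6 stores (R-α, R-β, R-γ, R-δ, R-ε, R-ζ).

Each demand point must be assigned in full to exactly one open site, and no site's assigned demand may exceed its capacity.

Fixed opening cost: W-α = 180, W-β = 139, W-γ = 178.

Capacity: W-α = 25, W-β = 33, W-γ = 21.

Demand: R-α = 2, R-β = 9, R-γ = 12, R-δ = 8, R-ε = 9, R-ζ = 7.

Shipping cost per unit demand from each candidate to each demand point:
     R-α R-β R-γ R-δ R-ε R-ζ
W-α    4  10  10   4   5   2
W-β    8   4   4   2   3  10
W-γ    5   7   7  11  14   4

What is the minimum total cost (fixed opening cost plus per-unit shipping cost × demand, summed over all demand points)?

484

Open {W-α, W-β}; cheapest assignment that respects the capacities:
  W-α (cap 25, load 17): R-α, R-δ, R-ζ — cost 2×4 + 8×4 + 7×2 = 54
  W-β (cap 33, load 30): R-β, R-γ, R-ε — cost 9×4 + 12×4 + 9×3 = 111
  Shipping 165, fixed 319 → total 484.
  Any other capacity-feasible assignment to {W-α, W-β} ships for at least 165.
Compare {W-β, W-γ}: its best feasible assignment gives total 509.
Compare {W-α, W-β, W-γ}: its best feasible assignment gives total 662.
Every other set of open sites that can feasibly serve all demand totals ≥ 509 even under its best assignment. Minimum: 484.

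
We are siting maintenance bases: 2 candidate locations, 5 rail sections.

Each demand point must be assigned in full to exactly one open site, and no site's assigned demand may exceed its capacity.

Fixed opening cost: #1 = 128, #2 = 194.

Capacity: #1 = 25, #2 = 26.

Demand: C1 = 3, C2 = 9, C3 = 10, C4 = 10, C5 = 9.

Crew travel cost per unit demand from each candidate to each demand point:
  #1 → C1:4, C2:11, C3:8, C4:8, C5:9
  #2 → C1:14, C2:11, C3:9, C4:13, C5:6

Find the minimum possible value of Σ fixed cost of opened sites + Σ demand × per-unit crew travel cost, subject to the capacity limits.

Open {#1, #2}; cheapest assignment that respects the capacities:
  #1 (cap 25, load 23): C1, C3, C4 — cost 3×4 + 10×8 + 10×8 = 172
  #2 (cap 26, load 18): C2, C5 — cost 9×11 + 9×6 = 153
  Shipping 325, fixed 322 → total 647.
  Any other capacity-feasible assignment to {#1, #2} ships for at least 325.
Total demand is 41 and no other set of sites has combined capacity ≥ 41, so {#1, #2} is the only feasible choice of open sites. Minimum: 647.

647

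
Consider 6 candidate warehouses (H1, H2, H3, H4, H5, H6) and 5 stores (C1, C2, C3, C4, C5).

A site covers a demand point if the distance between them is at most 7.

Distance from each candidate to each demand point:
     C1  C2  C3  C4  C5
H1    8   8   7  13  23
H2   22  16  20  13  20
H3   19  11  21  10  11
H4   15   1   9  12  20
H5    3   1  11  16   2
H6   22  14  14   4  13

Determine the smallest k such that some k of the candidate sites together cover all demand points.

3

Coverage sets (demand points within 7 of each site):
  H1: {C3}
  H2: {}
  H3: {}
  H4: {C2}
  H5: {C1, C2, C5}
  H6: {C4}
No 2 sites suffice: every size-2 union leaves at least one demand point uncovered.
But {H1, H5, H6} covers everything, so the minimum is 3.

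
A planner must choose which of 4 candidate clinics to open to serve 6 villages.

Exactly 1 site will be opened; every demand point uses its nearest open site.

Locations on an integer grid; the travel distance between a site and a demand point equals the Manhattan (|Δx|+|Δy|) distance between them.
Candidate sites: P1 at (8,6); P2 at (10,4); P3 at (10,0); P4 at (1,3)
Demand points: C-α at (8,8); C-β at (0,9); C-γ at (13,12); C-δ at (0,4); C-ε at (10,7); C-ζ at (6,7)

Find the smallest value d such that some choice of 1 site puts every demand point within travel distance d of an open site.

Open {P1}.
  Farthest demand point is C-β at travel distance 11 (to P1); all others are ≤ 11.
With {P2} the worst case is 15.
With {P3} the worst case is 19.
No size-1 selection achieves below 11.

11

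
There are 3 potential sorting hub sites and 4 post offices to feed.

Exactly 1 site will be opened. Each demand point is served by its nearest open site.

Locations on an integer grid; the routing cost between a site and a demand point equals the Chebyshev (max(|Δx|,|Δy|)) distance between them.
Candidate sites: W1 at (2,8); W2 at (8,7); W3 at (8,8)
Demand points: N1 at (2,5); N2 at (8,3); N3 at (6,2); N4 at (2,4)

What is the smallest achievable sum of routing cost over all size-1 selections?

Open {W1}.
  N1→W1 3, N2→W1 6, N3→W1 6, N4→W1 4  ⇒ total 19.
Compare {W2}: total 21.
Compare {W3}: total 23.

19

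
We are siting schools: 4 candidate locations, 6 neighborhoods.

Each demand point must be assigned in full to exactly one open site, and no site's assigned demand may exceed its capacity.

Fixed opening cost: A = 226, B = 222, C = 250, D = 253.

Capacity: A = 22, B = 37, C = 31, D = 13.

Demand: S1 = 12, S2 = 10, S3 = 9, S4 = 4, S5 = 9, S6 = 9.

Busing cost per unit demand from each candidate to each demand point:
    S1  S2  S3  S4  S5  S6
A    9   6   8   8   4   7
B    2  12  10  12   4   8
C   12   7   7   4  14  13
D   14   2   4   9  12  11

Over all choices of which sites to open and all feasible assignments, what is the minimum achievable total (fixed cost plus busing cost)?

Open {B, C}; cheapest assignment that respects the capacities:
  B (cap 37, load 30): S1, S5, S6 — cost 12×2 + 9×4 + 9×8 = 132
  C (cap 31, load 23): S2, S3, S4 — cost 10×7 + 9×7 + 4×4 = 149
  Shipping 281, fixed 472 → total 753.
  Any other capacity-feasible assignment to {B, C} ships for at least 281.
Compare {A, B}: its best feasible assignment gives total 760.
Compare {A, C}: its best feasible assignment gives total 884.
Every other set of open sites that can feasibly serve all demand totals ≥ 760 even under its best assignment. Minimum: 753.

753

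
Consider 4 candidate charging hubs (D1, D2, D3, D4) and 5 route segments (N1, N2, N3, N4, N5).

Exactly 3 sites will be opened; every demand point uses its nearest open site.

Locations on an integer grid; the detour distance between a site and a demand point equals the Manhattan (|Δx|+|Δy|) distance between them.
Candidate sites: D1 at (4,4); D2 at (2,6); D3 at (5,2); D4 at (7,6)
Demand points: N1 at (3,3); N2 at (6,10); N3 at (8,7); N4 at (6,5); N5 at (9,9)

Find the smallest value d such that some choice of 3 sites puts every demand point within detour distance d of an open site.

5

Open {D1, D2, D4}.
  Farthest demand point is N2 at detour distance 5 (to D4); all others are ≤ 5.
With {D1, D3, D4} the worst case is 5.
With {D2, D3, D4} the worst case is 5.
No size-3 selection achieves below 5.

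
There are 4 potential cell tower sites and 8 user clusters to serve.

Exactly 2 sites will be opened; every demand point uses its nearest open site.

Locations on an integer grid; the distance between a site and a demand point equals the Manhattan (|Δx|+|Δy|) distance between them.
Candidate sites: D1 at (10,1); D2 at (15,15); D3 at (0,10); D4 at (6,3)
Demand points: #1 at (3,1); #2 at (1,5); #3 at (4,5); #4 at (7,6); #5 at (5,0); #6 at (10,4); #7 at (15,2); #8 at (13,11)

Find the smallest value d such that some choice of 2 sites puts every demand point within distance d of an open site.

10

Open {D2, D4}.
  Farthest demand point is #7 at distance 10 (to D4); all others are ≤ 10.
With {D1, D2} the worst case is 13.
With {D1, D3} the worst case is 13.
No size-2 selection achieves below 10.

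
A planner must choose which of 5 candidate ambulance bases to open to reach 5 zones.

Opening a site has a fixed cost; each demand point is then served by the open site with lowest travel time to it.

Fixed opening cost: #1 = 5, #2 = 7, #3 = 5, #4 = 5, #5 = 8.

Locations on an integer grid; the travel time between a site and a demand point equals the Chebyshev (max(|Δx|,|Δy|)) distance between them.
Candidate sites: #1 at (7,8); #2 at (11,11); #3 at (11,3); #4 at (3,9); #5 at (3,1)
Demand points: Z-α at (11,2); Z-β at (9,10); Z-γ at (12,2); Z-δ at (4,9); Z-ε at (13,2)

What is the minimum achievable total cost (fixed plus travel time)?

Open {#1, #3}: assign each demand point to its cheapest open site.
  Z-α→#3 1, Z-β→#1 2, Z-γ→#3 1, Z-δ→#1 3, Z-ε→#3 2
  travel time 9, fixed 10 → total 19.
Compare {#3, #4}: travel time 11 + fixed 10 = 21.
Compare {#1, #3, #4}: travel time 7 + fixed 15 = 22.
Compare {#3}: travel time 18 + fixed 5 = 23.
All other subsets cost ≥ 21. Minimum total cost: 19.

19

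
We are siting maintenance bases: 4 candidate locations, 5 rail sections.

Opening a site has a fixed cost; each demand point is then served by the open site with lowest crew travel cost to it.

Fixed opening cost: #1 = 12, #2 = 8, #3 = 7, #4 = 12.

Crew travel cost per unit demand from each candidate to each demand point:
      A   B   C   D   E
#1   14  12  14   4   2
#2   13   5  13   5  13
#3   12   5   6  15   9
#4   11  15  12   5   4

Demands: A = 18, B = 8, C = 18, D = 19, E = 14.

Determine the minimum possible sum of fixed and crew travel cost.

481

Open {#1, #3, #4}: assign each demand point to its cheapest open site.
  A→#4 18×11=198, B→#3 8×5=40, C→#3 18×6=108, D→#1 19×4=76, E→#1 14×2=28
  crew travel cost 450, fixed 31 → total 481.
Compare {#1, #3}: crew travel cost 468 + fixed 19 = 487.
Compare {#1, #2, #3, #4}: crew travel cost 450 + fixed 39 = 489.
Compare {#1, #2, #3}: crew travel cost 468 + fixed 27 = 495.
All other subsets cost ≥ 487. Minimum total cost: 481.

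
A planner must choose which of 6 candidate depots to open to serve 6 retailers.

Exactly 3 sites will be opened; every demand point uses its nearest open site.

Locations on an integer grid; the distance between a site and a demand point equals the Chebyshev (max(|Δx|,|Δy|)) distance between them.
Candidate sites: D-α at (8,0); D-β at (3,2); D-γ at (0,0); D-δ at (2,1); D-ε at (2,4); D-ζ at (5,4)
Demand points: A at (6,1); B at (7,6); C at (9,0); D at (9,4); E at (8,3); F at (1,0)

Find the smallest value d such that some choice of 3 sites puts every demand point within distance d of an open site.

4

Open {D-α, D-β, D-γ}.
  Farthest demand point is B at distance 4 (to D-β); all others are ≤ 4.
With {D-α, D-β, D-δ} the worst case is 4.
With {D-α, D-β, D-ε} the worst case is 4.
No size-3 selection achieves below 4.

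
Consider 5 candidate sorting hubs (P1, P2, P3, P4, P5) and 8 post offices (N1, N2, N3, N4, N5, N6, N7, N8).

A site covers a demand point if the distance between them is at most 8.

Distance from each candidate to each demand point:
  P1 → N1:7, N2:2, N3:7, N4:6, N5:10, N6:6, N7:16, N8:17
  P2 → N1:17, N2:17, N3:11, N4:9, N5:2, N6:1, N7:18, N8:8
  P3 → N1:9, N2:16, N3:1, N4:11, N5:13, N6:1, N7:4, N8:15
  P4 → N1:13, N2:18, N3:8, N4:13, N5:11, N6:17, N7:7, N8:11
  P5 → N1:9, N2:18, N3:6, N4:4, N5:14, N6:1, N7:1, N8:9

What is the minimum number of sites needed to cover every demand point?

Coverage sets (demand points within 8 of each site):
  P1: {N1, N2, N3, N4, N6}
  P2: {N5, N6, N8}
  P3: {N3, N6, N7}
  P4: {N3, N7}
  P5: {N3, N4, N6, N7}
No 2 sites suffice: every size-2 union leaves at least one demand point uncovered.
But {P1, P2, P3} covers everything, so the minimum is 3.

3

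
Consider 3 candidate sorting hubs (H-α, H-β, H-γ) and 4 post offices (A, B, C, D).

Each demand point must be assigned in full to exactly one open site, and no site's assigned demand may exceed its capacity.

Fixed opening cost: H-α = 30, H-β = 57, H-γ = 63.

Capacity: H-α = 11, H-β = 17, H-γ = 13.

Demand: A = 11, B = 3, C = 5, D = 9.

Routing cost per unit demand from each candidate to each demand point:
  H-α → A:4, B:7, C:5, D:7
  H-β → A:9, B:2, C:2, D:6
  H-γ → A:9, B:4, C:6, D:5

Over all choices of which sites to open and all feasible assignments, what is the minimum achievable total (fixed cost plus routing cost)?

Open {H-α, H-β}; cheapest assignment that respects the capacities:
  H-α (cap 11, load 11): A — cost 11×4 = 44
  H-β (cap 17, load 17): B, C, D — cost 3×2 + 5×2 + 9×6 = 70
  Shipping 114, fixed 87 → total 201.
  Any other capacity-feasible assignment to {H-α, H-β} ships for at least 114.
Compare {H-α, H-β, H-γ}: its best feasible assignment gives total 255.
Compare {H-β, H-γ}: its best feasible assignment gives total 286.
Every other set of open sites that can feasibly serve all demand totals ≥ 255 even under its best assignment. Minimum: 201.

201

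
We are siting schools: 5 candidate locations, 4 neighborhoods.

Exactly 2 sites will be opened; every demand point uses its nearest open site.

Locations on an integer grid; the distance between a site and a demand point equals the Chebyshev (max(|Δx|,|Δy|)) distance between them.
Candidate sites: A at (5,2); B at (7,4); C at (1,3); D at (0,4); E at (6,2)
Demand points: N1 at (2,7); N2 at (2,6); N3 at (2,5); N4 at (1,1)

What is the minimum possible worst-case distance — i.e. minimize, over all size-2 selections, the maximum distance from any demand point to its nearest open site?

3

Open {A, D}.
  Farthest demand point is N1 at distance 3 (to D); all others are ≤ 3.
With {B, D} the worst case is 3.
With {C, D} the worst case is 3.
No size-2 selection achieves below 3.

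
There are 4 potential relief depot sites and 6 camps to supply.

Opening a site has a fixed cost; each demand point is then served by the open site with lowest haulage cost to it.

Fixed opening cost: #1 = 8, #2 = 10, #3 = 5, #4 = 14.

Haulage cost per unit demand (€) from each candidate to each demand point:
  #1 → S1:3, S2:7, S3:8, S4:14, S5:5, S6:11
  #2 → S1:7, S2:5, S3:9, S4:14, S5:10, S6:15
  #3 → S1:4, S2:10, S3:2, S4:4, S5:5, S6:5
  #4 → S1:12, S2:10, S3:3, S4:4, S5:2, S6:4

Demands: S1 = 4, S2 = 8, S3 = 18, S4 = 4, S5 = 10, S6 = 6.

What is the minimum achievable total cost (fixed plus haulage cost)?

181

Open {#2, #3, #4}: assign each demand point to its cheapest open site.
  S1→#3 4×4=16, S2→#2 8×5=40, S3→#3 18×2=36, S4→#3 4×4=16, S5→#4 10×2=20, S6→#4 6×4=24
  haulage cost 152, fixed 29 → total 181.
Compare {#1, #2, #3, #4}: haulage cost 148 + fixed 37 = 185.
Compare {#1, #3, #4}: haulage cost 164 + fixed 27 = 191.
Compare {#1, #2, #4}: haulage cost 166 + fixed 32 = 198.
All other subsets cost ≥ 185. Minimum total cost: 181.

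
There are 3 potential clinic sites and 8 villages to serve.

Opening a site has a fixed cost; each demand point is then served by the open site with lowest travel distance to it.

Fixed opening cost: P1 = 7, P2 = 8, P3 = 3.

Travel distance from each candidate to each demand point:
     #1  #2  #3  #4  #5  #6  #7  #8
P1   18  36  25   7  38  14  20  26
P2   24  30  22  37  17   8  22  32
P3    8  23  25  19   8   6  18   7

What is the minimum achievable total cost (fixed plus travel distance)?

112

Open {P1, P3}: assign each demand point to its cheapest open site.
  #1→P3 8, #2→P3 23, #3→P1 25, #4→P1 7, #5→P3 8, #6→P3 6, #7→P3 18, #8→P3 7
  travel distance 102, fixed 10 → total 112.
Compare {P3}: travel distance 114 + fixed 3 = 117.
Compare {P1, P2, P3}: travel distance 99 + fixed 18 = 117.
Compare {P2, P3}: travel distance 111 + fixed 11 = 122.
All other subsets cost ≥ 117. Minimum total cost: 112.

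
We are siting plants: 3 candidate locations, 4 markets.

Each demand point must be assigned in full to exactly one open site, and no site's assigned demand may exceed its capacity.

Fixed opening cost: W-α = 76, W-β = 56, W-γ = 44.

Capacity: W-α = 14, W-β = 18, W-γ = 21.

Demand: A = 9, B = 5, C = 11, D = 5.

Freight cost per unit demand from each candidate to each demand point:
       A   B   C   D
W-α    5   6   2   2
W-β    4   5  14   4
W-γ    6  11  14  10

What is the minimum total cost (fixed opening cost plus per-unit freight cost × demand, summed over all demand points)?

Open {W-α, W-β, W-γ}; cheapest assignment that respects the capacities:
  W-α (cap 14, load 11): C — cost 11×2 = 22
  W-β (cap 18, load 10): B, D — cost 5×5 + 5×4 = 45
  W-γ (cap 21, load 9): A — cost 9×6 = 54
  Shipping 121, fixed 176 → total 297.
  Any other capacity-feasible assignment to {W-α, W-β, W-γ} ships for at least 121.
Compare {W-α, W-γ}: its best feasible assignment gives total 301.
Compare {W-β, W-γ}: its best feasible assignment gives total 353.
Every other set of open sites that can feasibly serve all demand totals ≥ 301 even under its best assignment. Minimum: 297.

297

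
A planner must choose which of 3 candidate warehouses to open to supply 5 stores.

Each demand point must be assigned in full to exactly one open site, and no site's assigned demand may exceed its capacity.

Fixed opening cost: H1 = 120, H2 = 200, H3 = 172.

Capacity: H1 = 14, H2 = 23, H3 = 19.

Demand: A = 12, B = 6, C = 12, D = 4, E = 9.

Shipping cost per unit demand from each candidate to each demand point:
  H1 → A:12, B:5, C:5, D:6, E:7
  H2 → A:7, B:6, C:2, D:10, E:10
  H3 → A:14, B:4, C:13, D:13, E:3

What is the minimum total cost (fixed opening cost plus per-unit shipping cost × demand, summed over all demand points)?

727

Open {H1, H2, H3}; cheapest assignment that respects the capacities:
  H1 (cap 14, load 12): C — cost 12×5 = 60
  H2 (cap 23, load 16): A, D — cost 12×7 + 4×10 = 124
  H3 (cap 19, load 15): B, E — cost 6×4 + 9×3 = 51
  Shipping 235, fixed 492 → total 727.
  Any other capacity-feasible assignment to {H1, H2, H3} ships for at least 235.
Total demand is 43 and no other set of sites has combined capacity ≥ 43, so {H1, H2, H3} is the only feasible choice of open sites. Minimum: 727.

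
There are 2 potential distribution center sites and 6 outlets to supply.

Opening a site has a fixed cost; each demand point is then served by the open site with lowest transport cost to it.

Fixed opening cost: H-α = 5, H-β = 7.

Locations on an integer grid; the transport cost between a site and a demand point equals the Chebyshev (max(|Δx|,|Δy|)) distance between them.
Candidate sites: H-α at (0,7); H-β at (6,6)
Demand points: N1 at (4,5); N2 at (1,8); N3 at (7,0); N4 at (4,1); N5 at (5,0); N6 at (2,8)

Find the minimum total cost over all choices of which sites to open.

32

Open {H-α}: assign each demand point to its cheapest open site.
  N1→H-α 4, N2→H-α 1, N3→H-α 7, N4→H-α 6, N5→H-α 7, N6→H-α 2
  transport cost 27, fixed 5 → total 32.
Compare {H-α, H-β}: transport cost 22 + fixed 12 = 34.
Compare {H-β}: transport cost 28 + fixed 7 = 35.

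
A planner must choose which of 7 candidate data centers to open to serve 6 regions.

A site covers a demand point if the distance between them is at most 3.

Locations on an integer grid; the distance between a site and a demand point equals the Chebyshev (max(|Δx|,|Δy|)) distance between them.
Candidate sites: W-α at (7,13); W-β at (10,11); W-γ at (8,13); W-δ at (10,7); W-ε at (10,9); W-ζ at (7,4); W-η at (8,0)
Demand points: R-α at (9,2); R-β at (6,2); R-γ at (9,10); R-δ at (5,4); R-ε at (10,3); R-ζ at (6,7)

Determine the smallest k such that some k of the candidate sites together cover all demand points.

2

Coverage sets (demand points within 3 of each site):
  W-α: {R-γ}
  W-β: {R-γ}
  W-γ: {R-γ}
  W-δ: {R-γ}
  W-ε: {R-γ}
  W-ζ: {R-α, R-β, R-δ, R-ε, R-ζ}
  W-η: {R-α, R-β, R-ε}
No single site covers all 6 demand points.
But {W-α, W-ζ} covers everything, so the minimum is 2.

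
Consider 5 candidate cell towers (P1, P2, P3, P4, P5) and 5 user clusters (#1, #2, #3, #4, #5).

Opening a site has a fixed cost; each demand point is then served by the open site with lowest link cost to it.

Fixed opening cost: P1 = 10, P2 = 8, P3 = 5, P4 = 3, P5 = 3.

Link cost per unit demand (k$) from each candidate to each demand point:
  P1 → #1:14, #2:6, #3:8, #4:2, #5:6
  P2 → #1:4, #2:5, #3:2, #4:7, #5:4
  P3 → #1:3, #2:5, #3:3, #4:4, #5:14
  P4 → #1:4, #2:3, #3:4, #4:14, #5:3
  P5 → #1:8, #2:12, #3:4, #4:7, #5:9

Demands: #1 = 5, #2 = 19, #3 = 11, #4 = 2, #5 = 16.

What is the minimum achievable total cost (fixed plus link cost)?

166

Open {P2, P3, P4}: assign each demand point to its cheapest open site.
  #1→P3 5×3=15, #2→P4 19×3=57, #3→P2 11×2=22, #4→P3 2×4=8, #5→P4 16×3=48
  link cost 150, fixed 16 → total 166.
Compare {P3, P4}: link cost 161 + fixed 8 = 169.
Compare {P2, P3, P4, P5}: link cost 150 + fixed 19 = 169.
Compare {P2, P4}: link cost 161 + fixed 11 = 172.
All other subsets cost ≥ 169. Minimum total cost: 166.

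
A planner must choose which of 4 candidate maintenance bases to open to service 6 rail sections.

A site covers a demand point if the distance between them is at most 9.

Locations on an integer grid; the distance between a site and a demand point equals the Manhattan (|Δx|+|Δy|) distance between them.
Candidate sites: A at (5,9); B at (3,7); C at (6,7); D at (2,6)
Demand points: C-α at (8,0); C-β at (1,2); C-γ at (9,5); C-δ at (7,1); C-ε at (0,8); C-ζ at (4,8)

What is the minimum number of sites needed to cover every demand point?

Coverage sets (demand points within 9 of each site):
  A: {C-γ, C-ε, C-ζ}
  B: {C-β, C-γ, C-ε, C-ζ}
  C: {C-α, C-γ, C-δ, C-ε, C-ζ}
  D: {C-β, C-γ, C-ε, C-ζ}
No single site covers all 6 demand points.
But {B, C} covers everything, so the minimum is 2.

2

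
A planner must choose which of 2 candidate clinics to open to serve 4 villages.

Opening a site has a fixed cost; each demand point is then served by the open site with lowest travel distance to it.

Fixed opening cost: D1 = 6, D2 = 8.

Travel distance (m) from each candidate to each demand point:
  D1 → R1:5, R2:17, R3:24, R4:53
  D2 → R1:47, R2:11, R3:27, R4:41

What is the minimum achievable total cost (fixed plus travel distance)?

95

Open {D1, D2}: assign each demand point to its cheapest open site.
  R1→D1 5, R2→D2 11, R3→D1 24, R4→D2 41
  travel distance 81, fixed 14 → total 95.
Compare {D1}: travel distance 99 + fixed 6 = 105.
Compare {D2}: travel distance 126 + fixed 8 = 134.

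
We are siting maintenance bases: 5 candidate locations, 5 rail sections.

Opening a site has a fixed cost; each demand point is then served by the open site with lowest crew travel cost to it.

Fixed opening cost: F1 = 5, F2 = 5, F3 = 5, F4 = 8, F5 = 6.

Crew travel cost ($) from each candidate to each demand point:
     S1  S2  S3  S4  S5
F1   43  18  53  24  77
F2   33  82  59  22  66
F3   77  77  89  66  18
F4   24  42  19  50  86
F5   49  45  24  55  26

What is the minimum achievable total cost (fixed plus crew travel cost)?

Open {F1, F3, F4}: assign each demand point to its cheapest open site.
  S1→F4 24, S2→F1 18, S3→F4 19, S4→F1 24, S5→F3 18
  crew travel cost 103, fixed 18 → total 121.
Compare {F1, F2, F3, F4}: crew travel cost 101 + fixed 23 = 124.
Compare {F1, F3, F4, F5}: crew travel cost 103 + fixed 24 = 127.
Compare {F1, F4, F5}: crew travel cost 111 + fixed 19 = 130.
All other subsets cost ≥ 124. Minimum total cost: 121.

121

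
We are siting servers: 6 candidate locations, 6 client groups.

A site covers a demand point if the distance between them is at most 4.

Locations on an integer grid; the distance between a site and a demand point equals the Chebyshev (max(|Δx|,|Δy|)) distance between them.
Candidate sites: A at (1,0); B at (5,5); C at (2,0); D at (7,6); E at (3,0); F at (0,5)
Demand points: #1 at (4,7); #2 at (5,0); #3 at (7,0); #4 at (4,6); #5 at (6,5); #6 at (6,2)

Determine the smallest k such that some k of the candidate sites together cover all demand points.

2

Coverage sets (demand points within 4 of each site):
  A: {#2}
  B: {#1, #4, #5, #6}
  C: {#2, #6}
  D: {#1, #4, #5, #6}
  E: {#2, #3, #6}
  F: {#1, #4}
No single site covers all 6 demand points.
But {B, E} covers everything, so the minimum is 2.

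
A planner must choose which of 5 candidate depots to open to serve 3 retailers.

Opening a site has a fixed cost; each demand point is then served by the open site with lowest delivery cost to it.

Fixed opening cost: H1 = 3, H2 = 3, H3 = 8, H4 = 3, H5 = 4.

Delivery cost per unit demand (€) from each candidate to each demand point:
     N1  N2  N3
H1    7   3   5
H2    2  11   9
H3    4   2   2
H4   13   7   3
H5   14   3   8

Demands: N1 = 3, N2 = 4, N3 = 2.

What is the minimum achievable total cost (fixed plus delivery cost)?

29

Open {H2, H3}: assign each demand point to its cheapest open site.
  N1→H2 3×2=6, N2→H3 4×2=8, N3→H3 2×2=4
  delivery cost 18, fixed 11 → total 29.
Compare {H3}: delivery cost 24 + fixed 8 = 32.
Compare {H1, H2, H3}: delivery cost 18 + fixed 14 = 32.
Compare {H2, H3, H4}: delivery cost 18 + fixed 14 = 32.
All other subsets cost ≥ 32. Minimum total cost: 29.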